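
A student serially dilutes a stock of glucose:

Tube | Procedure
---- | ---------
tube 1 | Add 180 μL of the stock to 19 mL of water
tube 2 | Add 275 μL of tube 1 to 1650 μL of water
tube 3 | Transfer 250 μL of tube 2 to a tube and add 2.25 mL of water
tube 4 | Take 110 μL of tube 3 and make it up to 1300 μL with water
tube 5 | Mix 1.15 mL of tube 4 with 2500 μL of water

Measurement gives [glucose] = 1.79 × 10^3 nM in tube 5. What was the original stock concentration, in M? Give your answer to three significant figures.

Step 1: 180 μL + 19 mL = 19180 μL total → factor 19180/180 = 106.56
Step 2: 275 μL + 1650 μL = 1925 μL total → factor 1925/275 = 7
Step 3: 250 μL + 2.25 mL = 2500 μL total → factor 2500/250 = 10
Step 4: 110 μL brought to 1300 μL → factor 1300/110 = 11.818
Step 5: 1.15 mL + 2500 μL = 3.65 mL total → factor 3.65/1.15 = 3.1739
Overall dilution factor = 106.56 × 7 × 10 × 11.818 × 3.1739 = 2.7978 × 10^5
Stock = 1.79 × 10^3 nM × 2.7978 × 10^5 = 5.008 × 10^8 nM = 0.501 M

0.501 M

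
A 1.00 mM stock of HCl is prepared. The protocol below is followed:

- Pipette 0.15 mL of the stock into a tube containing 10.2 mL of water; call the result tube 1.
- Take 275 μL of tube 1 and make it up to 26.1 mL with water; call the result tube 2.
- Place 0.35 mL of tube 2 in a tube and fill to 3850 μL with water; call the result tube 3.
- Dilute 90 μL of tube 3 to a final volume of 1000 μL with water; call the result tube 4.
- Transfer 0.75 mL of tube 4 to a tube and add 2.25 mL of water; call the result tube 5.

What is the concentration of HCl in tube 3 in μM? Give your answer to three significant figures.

0.0139 μM

Step 1: 0.15 mL + 10.2 mL = 10.35 mL total → factor 10.35/0.15 = 69
Step 2: 275 μL brought to 26.1 mL → factor 26100/275 = 94.909
Step 3: 0.35 mL brought to 3850 μL → factor 3.85/0.35 = 11
Dilution factor through tube 3 = 69 × 94.909 × 11 = 72036
[tube 3] = 1.00 mM / 72036 = 1.388 × 10^-5 mM = 0.0139 μM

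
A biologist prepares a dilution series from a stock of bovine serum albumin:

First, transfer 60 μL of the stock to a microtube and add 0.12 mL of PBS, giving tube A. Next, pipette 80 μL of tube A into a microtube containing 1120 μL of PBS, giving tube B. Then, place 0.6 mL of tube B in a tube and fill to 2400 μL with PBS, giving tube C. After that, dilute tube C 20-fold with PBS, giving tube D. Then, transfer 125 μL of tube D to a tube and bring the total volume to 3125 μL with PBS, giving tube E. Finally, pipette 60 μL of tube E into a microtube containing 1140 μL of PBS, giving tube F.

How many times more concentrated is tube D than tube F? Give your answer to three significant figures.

Step 1: 60 μL + 0.12 mL = 180 μL total → factor 180/60 = 3
Step 2: 80 μL + 1120 μL = 1200 μL total → factor 1200/80 = 15
Step 3: 0.6 mL brought to 2400 μL → factor 2.4/0.6 = 4
Step 4: 20-fold → factor 20
Step 5: 125 μL brought to 3125 μL → factor 3125/125 = 25
Step 6: 60 μL + 1140 μL = 1200 μL total → factor 1200/60 = 20
Dilution factor to tube D = 3600; to tube F = 1.8 × 10^6
[tube D]/[tube F] = (factor to tube F)/(factor to tube D) = 1.8 × 10^6/3600 = 500

500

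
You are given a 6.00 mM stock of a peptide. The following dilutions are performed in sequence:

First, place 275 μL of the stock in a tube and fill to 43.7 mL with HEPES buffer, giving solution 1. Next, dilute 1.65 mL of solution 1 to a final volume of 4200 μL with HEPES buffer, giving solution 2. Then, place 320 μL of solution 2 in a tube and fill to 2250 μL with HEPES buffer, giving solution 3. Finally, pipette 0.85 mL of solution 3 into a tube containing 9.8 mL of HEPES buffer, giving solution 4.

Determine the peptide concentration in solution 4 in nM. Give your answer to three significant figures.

168 nM

Step 1: 275 μL brought to 43.7 mL → factor 43700/275 = 158.91
Step 2: 1.65 mL brought to 4200 μL → factor 4.2/1.65 = 2.5455
Step 3: 320 μL brought to 2250 μL → factor 2250/320 = 7.0312
Step 4: 0.85 mL + 9.8 mL = 10.65 mL total → factor 10.65/0.85 = 12.529
Overall dilution factor = 158.91 × 2.5455 × 7.0312 × 12.529 = 35635
Final = 6.00 mM / 35635 = 0.0001684 mM = 168 nM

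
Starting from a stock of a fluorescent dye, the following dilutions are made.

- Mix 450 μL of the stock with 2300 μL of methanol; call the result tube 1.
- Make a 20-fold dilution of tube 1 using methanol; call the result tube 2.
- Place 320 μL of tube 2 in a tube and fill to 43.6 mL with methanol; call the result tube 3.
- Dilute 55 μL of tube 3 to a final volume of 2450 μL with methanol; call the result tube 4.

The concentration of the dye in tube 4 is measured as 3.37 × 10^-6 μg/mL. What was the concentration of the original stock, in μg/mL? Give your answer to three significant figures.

2.50 μg/mL

Step 1: 450 μL + 2300 μL = 2750 μL total → factor 2750/450 = 6.1111
Step 2: 20-fold → factor 20
Step 3: 320 μL brought to 43.6 mL → factor 43600/320 = 136.25
Step 4: 55 μL brought to 2450 μL → factor 2450/55 = 44.545
Overall dilution factor = 6.1111 × 20 × 136.25 × 44.545 = 7.4181 × 10^5
Stock = 3.37 × 10^-6 μg/mL × 7.4181 × 10^5 = 2.50 μg/mL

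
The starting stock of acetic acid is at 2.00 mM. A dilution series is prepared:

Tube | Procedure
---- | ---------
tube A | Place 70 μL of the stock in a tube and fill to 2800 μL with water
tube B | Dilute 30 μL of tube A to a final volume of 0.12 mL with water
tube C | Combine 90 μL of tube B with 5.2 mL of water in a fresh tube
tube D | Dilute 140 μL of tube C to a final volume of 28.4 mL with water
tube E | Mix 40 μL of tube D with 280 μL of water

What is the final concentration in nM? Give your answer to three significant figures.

Step 1: 70 μL brought to 2800 μL → factor 2800/70 = 40
Step 2: 30 μL brought to 0.12 mL → factor 120/30 = 4
Step 3: 90 μL + 5.2 mL = 5290 μL total → factor 5290/90 = 58.778
Step 4: 140 μL brought to 28.4 mL → factor 28400/140 = 202.86
Step 5: 40 μL + 280 μL = 320 μL total → factor 320/40 = 8
Overall dilution factor = 40 × 4 × 58.778 × 202.86 × 8 = 1.5262 × 10^7
Final = 2.00 mM / 1.5262 × 10^7 = 1.310 × 10^-7 mM = 0.131 nM

0.131 nM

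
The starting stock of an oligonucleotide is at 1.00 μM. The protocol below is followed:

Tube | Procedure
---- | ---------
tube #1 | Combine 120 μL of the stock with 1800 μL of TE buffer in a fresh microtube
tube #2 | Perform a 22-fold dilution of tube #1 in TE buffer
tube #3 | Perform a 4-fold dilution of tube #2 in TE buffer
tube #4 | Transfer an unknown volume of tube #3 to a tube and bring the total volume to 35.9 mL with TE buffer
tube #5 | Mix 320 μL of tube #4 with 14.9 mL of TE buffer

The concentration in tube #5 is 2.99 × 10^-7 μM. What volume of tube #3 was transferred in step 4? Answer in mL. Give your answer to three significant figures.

Step 1: 120 μL + 1800 μL = 1920 μL total → factor 1920/120 = 16
Step 2: 22-fold → factor 22
Step 3: 4-fold → factor 4
Step 4: v brought to 35.9 mL → factor = 35.9 mL/v
Step 5: 320 μL + 14.9 mL = 15220 μL total → factor 15220/320 = 47.562
Product of known-step factors = 66968
Overall factor = 1.00 μM / (2.99 × 10^-7 μM) = 3.3445 × 10^6
Step-4 factor = 3.3445 × 10^6 / 66968 = 49.941
v = 35.9 mL / 49.941 = 0.719 mL

0.719 mL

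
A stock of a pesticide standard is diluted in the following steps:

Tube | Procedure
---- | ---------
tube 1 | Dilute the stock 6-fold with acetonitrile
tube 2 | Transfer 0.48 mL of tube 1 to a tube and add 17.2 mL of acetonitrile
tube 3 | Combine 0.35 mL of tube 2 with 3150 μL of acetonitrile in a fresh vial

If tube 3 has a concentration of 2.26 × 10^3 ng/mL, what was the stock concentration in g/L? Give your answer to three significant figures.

4.99 g/L

Step 1: 6-fold → factor 6
Step 2: 0.48 mL + 17.2 mL = 17.68 mL total → factor 17.68/0.48 = 36.833
Step 3: 0.35 mL + 3150 μL = 3.5 mL total → factor 3.5/0.35 = 10
Overall dilution factor = 6 × 36.833 × 10 = 2210
Stock = 2.26 × 10^3 ng/mL × 2210 = 4.995 × 10^6 ng/mL = 4.99 g/L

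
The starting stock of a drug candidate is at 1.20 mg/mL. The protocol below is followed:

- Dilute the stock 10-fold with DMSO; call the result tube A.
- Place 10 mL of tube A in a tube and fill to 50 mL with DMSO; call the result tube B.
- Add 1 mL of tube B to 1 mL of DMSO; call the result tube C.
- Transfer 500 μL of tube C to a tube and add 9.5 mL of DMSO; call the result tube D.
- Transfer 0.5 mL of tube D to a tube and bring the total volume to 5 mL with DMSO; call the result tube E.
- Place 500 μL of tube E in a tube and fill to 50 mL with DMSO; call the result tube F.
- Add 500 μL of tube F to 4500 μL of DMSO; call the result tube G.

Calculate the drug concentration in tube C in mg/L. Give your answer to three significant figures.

12.0 mg/L

Step 1: 10-fold → factor 10
Step 2: 10 mL brought to 50 mL → factor 50/10 = 5
Step 3: 1 mL + 1 mL = 2 mL total → factor 2/1 = 2
Dilution factor through tube C = 10 × 5 × 2 = 100
[tube C] = 1.20 mg/mL / 100 = 0.01200 mg/mL = 12.0 mg/L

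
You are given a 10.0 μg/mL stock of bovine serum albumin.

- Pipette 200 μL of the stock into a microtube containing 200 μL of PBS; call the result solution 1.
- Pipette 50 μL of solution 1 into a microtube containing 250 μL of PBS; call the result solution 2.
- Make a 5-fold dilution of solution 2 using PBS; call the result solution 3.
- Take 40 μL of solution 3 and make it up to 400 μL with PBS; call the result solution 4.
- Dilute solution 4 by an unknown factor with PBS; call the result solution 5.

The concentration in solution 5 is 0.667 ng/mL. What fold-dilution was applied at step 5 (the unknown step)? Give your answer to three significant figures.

25.0-fold

Step 1: 200 μL + 200 μL = 400 μL total → factor 400/200 = 2
Step 2: 50 μL + 250 μL = 300 μL total → factor 300/50 = 6
Step 3: 5-fold → factor 5
Step 4: 40 μL brought to 400 μL → factor 400/40 = 10
Step 5: unknown factor x
Product of known-step factors = 600
Overall factor = 10.0 μg/mL / (0.667 ng/mL) = 14993
x = 14993 / 600 = 25.0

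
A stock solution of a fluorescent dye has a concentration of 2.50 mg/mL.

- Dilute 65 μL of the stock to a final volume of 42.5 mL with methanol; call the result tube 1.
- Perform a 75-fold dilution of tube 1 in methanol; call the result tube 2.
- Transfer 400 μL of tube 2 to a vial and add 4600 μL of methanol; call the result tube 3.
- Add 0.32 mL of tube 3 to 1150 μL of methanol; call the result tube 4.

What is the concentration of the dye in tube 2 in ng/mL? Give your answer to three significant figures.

51.0 ng/mL

Step 1: 65 μL brought to 42.5 mL → factor 42500/65 = 653.85
Step 2: 75-fold → factor 75
Dilution factor through tube 2 = 653.85 × 75 = 49038
[tube 2] = 2.50 mg/mL / 49038 = 5.098 × 10^-5 mg/mL = 51.0 ng/mL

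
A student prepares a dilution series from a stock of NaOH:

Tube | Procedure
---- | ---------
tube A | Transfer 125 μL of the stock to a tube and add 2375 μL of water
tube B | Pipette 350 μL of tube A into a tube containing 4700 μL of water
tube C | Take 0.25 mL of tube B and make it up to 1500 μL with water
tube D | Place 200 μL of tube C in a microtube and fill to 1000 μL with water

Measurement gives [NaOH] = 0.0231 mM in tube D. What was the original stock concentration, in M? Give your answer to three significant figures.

0.200 M

Step 1: 125 μL + 2375 μL = 2500 μL total → factor 2500/125 = 20
Step 2: 350 μL + 4700 μL = 5050 μL total → factor 5050/350 = 14.429
Step 3: 0.25 mL brought to 1500 μL → factor 1.5/0.25 = 6
Step 4: 200 μL brought to 1000 μL → factor 1000/200 = 5
Overall dilution factor = 20 × 14.429 × 6 × 5 = 8657.1
Stock = 0.0231 mM × 8657.1 = 200.0 mM = 0.200 M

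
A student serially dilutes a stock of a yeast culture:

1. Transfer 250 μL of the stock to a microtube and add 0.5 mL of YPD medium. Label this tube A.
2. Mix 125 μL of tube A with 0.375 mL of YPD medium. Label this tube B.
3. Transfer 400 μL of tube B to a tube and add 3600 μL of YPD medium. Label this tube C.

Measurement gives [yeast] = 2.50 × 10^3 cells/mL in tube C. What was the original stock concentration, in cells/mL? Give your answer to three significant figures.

3.00 × 10^5 cells/mL

Step 1: 250 μL + 0.5 mL = 750 μL total → factor 750/250 = 3
Step 2: 125 μL + 0.375 mL = 500 μL total → factor 500/125 = 4
Step 3: 400 μL + 3600 μL = 4000 μL total → factor 4000/400 = 10
Overall dilution factor = 3 × 4 × 10 = 120
Stock = 2.50 × 10^3 cells/mL × 120 = 3.00 × 10^5 cells/mL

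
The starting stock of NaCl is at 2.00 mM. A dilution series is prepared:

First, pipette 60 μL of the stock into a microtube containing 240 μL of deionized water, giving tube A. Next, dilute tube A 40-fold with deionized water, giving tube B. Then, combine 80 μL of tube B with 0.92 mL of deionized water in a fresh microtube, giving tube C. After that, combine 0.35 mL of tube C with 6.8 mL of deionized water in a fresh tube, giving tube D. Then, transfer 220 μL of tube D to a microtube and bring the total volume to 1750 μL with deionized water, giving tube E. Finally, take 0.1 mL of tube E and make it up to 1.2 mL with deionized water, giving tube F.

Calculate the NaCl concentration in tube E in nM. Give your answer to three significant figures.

Step 1: 60 μL + 240 μL = 300 μL total → factor 300/60 = 5
Step 2: 40-fold → factor 40
Step 3: 80 μL + 0.92 mL = 1000 μL total → factor 1000/80 = 12.5
Step 4: 0.35 mL + 6.8 mL = 7.15 mL total → factor 7.15/0.35 = 20.429
Step 5: 220 μL brought to 1750 μL → factor 1750/220 = 7.9545
Dilution factor through tube E = 5 × 40 × 12.5 × 20.429 × 7.9545 = 4.0625 × 10^5
[tube E] = 2.00 mM / 4.0625 × 10^5 = 4.923 × 10^-6 mM = 4.92 nM

4.92 nM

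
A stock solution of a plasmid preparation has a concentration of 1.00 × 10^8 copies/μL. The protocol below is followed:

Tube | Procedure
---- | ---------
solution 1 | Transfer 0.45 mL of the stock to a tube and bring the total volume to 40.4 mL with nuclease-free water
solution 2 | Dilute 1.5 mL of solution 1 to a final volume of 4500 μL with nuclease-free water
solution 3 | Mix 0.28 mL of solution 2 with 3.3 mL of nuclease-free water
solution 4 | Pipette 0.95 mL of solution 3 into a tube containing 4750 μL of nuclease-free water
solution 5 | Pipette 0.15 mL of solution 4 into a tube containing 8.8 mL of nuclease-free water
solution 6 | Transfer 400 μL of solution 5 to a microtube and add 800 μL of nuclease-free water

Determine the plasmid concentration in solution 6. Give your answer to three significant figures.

27.0 copies/μL

Step 1: 0.45 mL brought to 40.4 mL → factor 40.4/0.45 = 89.778
Step 2: 1.5 mL brought to 4500 μL → factor 4.5/1.5 = 3
Step 3: 0.28 mL + 3.3 mL = 3.58 mL total → factor 3.58/0.28 = 12.786
Step 4: 0.95 mL + 4750 μL = 5.7 mL total → factor 5.7/0.95 = 6
Step 5: 0.15 mL + 8.8 mL = 8.95 mL total → factor 8.95/0.15 = 59.667
Step 6: 400 μL + 800 μL = 1200 μL total → factor 1200/400 = 3
Overall dilution factor = 89.778 × 3 × 12.786 × 6 × 59.667 × 3 = 3.6984 × 10^6
Final = 1.00 × 10^8 copies/μL / 3.6984 × 10^6 = 27.0 copies/μL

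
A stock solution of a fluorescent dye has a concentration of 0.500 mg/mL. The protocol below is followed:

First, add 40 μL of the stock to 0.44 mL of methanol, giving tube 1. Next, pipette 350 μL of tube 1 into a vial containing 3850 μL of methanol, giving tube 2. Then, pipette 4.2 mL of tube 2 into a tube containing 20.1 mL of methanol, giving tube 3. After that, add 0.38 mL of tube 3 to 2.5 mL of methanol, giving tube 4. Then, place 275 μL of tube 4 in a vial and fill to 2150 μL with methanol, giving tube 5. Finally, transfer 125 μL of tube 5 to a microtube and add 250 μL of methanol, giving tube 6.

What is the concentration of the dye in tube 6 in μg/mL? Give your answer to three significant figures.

0.00338 μg/mL

Step 1: 40 μL + 0.44 mL = 480 μL total → factor 480/40 = 12
Step 2: 350 μL + 3850 μL = 4200 μL total → factor 4200/350 = 12
Step 3: 4.2 mL + 20.1 mL = 24.3 mL total → factor 24.3/4.2 = 5.7857
Step 4: 0.38 mL + 2.5 mL = 2.88 mL total → factor 2.88/0.38 = 7.5789
Step 5: 275 μL brought to 2150 μL → factor 2150/275 = 7.8182
Step 6: 125 μL + 250 μL = 375 μL total → factor 375/125 = 3
Overall dilution factor = 12 × 12 × 5.7857 × 7.5789 × 7.8182 × 3 = 1.481 × 10^5
Final = 0.500 mg/mL / 1.481 × 10^5 = 3.376 × 10^-6 mg/mL = 0.00338 μg/mL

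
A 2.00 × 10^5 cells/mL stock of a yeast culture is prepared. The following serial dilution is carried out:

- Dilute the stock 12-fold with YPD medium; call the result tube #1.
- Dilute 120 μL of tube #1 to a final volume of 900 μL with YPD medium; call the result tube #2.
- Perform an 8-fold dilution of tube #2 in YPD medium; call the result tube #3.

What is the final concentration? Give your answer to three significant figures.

278 cells/mL

Step 1: 12-fold → factor 12
Step 2: 120 μL brought to 900 μL → factor 900/120 = 7.5
Step 3: 8-fold → factor 8
Overall dilution factor = 12 × 7.5 × 8 = 720
Final = 2.00 × 10^5 cells/mL / 720 = 278 cells/mL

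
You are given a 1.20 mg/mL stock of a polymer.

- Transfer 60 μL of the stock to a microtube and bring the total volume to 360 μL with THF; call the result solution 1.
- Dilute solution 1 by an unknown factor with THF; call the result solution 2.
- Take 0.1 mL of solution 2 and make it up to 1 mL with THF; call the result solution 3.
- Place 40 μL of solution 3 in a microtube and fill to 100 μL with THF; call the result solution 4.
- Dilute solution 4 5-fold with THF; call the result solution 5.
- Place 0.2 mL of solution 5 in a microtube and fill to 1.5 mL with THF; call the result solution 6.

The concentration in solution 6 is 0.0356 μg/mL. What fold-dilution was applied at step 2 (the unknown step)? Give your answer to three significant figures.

5.99-fold

Step 1: 60 μL brought to 360 μL → factor 360/60 = 6
Step 2: unknown factor x
Step 3: 0.1 mL brought to 1 mL → factor 1/0.1 = 10
Step 4: 40 μL brought to 100 μL → factor 100/40 = 2.5
Step 5: 5-fold → factor 5
Step 6: 0.2 mL brought to 1.5 mL → factor 1.5/0.2 = 7.5
Product of known-step factors = 5625
Overall factor = 1.20 mg/mL / (0.0356 μg/mL) = 33708
x = 33708 / 5625 = 5.99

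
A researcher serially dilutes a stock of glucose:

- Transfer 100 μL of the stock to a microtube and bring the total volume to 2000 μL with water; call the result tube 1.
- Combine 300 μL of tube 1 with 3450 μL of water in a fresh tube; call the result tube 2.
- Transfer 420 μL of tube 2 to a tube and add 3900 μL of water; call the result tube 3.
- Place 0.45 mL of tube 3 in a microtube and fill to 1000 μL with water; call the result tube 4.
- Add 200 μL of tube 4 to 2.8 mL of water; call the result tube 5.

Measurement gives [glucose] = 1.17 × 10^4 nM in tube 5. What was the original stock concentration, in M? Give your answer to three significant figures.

1.00 M

Step 1: 100 μL brought to 2000 μL → factor 2000/100 = 20
Step 2: 300 μL + 3450 μL = 3750 μL total → factor 3750/300 = 12.5
Step 3: 420 μL + 3900 μL = 4320 μL total → factor 4320/420 = 10.286
Step 4: 0.45 mL brought to 1000 μL → factor 1/0.45 = 2.2222
Step 5: 200 μL + 2.8 mL = 3000 μL total → factor 3000/200 = 15
Overall dilution factor = 20 × 12.5 × 10.286 × 2.2222 × 15 = 85714
Stock = 1.17 × 10^4 nM × 85714 = 1.003 × 10^9 nM = 1.00 M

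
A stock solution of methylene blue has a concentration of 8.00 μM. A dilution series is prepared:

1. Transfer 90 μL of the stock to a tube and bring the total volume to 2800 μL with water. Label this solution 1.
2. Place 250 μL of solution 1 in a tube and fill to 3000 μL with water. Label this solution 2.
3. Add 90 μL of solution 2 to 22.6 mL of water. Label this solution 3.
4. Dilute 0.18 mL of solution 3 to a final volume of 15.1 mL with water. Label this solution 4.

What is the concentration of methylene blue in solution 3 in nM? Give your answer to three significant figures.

0.0850 nM

Step 1: 90 μL brought to 2800 μL → factor 2800/90 = 31.111
Step 2: 250 μL brought to 3000 μL → factor 3000/250 = 12
Step 3: 90 μL + 22.6 mL = 22690 μL total → factor 22690/90 = 252.11
Dilution factor through solution 3 = 31.111 × 12 × 252.11 = 94121
[solution 3] = 8.00 μM / 94121 = 8.500 × 10^-5 μM = 0.0850 nM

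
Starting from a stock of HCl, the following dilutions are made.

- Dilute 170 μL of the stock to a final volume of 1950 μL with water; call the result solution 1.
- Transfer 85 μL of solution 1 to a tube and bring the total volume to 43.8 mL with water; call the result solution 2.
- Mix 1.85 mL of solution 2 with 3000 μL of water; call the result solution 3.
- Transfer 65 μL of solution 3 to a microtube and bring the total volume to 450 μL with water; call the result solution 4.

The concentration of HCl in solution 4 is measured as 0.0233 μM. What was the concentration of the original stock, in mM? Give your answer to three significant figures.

Step 1: 170 μL brought to 1950 μL → factor 1950/170 = 11.471
Step 2: 85 μL brought to 43.8 mL → factor 43800/85 = 515.29
Step 3: 1.85 mL + 3000 μL = 4.85 mL total → factor 4.85/1.85 = 2.6216
Step 4: 65 μL brought to 450 μL → factor 450/65 = 6.9231
Overall dilution factor = 11.471 × 515.29 × 2.6216 × 6.9231 = 1.0728 × 10^5
Stock = 0.0233 μM × 1.0728 × 10^5 = 2500 μM = 2.50 mM

2.50 mM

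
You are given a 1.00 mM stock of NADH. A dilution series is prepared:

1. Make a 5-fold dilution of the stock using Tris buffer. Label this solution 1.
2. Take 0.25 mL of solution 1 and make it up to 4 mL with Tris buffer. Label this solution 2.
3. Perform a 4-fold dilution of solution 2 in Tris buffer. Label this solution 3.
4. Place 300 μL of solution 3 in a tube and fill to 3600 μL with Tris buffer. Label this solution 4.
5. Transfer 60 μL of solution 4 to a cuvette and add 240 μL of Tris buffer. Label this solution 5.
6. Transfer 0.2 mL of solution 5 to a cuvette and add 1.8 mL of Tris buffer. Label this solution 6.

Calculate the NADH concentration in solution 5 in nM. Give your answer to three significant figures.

Step 1: 5-fold → factor 5
Step 2: 0.25 mL brought to 4 mL → factor 4/0.25 = 16
Step 3: 4-fold → factor 4
Step 4: 300 μL brought to 3600 μL → factor 3600/300 = 12
Step 5: 60 μL + 240 μL = 300 μL total → factor 300/60 = 5
Dilution factor through solution 5 = 5 × 16 × 4 × 12 × 5 = 19200
[solution 5] = 1.00 mM / 19200 = 5.208 × 10^-5 mM = 52.1 nM

52.1 nM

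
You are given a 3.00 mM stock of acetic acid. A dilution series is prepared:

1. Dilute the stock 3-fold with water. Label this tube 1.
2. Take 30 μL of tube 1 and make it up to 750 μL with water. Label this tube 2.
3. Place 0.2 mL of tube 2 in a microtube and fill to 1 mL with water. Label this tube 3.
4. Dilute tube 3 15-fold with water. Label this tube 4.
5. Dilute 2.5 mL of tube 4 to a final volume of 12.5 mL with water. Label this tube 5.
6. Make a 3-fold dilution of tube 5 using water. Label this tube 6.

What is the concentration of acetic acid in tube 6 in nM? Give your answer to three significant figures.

35.6 nM

Step 1: 3-fold → factor 3
Step 2: 30 μL brought to 750 μL → factor 750/30 = 25
Step 3: 0.2 mL brought to 1 mL → factor 1/0.2 = 5
Step 4: 15-fold → factor 15
Step 5: 2.5 mL brought to 12.5 mL → factor 12.5/2.5 = 5
Step 6: 3-fold → factor 3
Overall dilution factor = 3 × 25 × 5 × 15 × 5 × 3 = 84375
Final = 3.00 mM / 84375 = 3.556 × 10^-5 mM = 35.6 nM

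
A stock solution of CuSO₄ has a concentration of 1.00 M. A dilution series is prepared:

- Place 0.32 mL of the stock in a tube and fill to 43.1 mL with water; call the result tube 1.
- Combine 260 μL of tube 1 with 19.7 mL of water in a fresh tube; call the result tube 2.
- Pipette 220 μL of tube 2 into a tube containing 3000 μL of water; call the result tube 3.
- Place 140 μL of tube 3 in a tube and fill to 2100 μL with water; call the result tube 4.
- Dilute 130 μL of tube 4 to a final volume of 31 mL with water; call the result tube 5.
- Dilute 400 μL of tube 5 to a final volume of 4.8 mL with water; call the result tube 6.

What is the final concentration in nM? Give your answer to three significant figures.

0.154 nM

Step 1: 0.32 mL brought to 43.1 mL → factor 43.1/0.32 = 134.69
Step 2: 260 μL + 19.7 mL = 19960 μL total → factor 19960/260 = 76.769
Step 3: 220 μL + 3000 μL = 3220 μL total → factor 3220/220 = 14.636
Step 4: 140 μL brought to 2100 μL → factor 2100/140 = 15
Step 5: 130 μL brought to 31 mL → factor 31000/130 = 238.46
Step 6: 400 μL brought to 4.8 mL → factor 4800/400 = 12
Overall dilution factor = 134.69 × 76.769 × 14.636 × 15 × 238.46 × 12 = 6.4959 × 10^9
Final = 1.00 M / 6.4959 × 10^9 = 1.539 × 10^-10 M = 0.154 nM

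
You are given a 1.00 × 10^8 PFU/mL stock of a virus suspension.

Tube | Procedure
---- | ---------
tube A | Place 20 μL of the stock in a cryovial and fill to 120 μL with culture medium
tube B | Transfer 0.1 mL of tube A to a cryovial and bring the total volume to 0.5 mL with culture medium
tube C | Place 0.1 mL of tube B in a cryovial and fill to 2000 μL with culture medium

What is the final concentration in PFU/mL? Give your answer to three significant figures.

Step 1: 20 μL brought to 120 μL → factor 120/20 = 6
Step 2: 0.1 mL brought to 0.5 mL → factor 0.5/0.1 = 5
Step 3: 0.1 mL brought to 2000 μL → factor 2/0.1 = 20
Overall dilution factor = 6 × 5 × 20 = 600
Final = 1.00 × 10^8 PFU/mL / 600 = 1.67 × 10^5 PFU/mL

1.67 × 10^5 PFU/mL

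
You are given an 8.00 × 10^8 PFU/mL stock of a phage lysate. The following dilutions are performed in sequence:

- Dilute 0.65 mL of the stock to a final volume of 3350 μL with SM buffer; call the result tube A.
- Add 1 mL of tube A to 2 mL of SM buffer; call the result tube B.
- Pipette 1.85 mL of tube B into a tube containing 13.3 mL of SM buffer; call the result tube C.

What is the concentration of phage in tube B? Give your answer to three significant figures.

5.17 × 10^7 PFU/mL

Step 1: 0.65 mL brought to 3350 μL → factor 3.35/0.65 = 5.1538
Step 2: 1 mL + 2 mL = 3 mL total → factor 3/1 = 3
Dilution factor through tube B = 5.1538 × 3 = 15.462
[tube B] = 8.00 × 10^8 PFU/mL / 15.462 = 5.17 × 10^7 PFU/mL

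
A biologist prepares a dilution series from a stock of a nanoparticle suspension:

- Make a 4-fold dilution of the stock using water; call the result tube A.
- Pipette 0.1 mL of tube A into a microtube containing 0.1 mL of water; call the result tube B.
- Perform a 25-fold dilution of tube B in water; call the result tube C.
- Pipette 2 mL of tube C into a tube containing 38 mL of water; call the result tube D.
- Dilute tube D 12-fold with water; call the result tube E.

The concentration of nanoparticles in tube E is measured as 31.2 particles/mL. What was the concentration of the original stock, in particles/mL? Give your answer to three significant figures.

1.50 × 10^6 particles/mL

Step 1: 4-fold → factor 4
Step 2: 0.1 mL + 0.1 mL = 0.2 mL total → factor 0.2/0.1 = 2
Step 3: 25-fold → factor 25
Step 4: 2 mL + 38 mL = 40 mL total → factor 40/2 = 20
Step 5: 12-fold → factor 12
Overall dilution factor = 4 × 2 × 25 × 20 × 12 = 48000
Stock = 31.2 particles/mL × 48000 = 1.50 × 10^6 particles/mL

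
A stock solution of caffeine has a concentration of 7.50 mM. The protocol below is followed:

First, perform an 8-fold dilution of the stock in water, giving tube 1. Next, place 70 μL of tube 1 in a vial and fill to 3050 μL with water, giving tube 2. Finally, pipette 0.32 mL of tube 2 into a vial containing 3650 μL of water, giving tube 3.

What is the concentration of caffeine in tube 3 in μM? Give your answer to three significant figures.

Step 1: 8-fold → factor 8
Step 2: 70 μL brought to 3050 μL → factor 3050/70 = 43.571
Step 3: 0.32 mL + 3650 μL = 3.97 mL total → factor 3.97/0.32 = 12.406
Overall dilution factor = 8 × 43.571 × 12.406 = 4324.5
Final = 7.50 mM / 4324.5 = 0.001734 mM = 1.73 μM

1.73 μM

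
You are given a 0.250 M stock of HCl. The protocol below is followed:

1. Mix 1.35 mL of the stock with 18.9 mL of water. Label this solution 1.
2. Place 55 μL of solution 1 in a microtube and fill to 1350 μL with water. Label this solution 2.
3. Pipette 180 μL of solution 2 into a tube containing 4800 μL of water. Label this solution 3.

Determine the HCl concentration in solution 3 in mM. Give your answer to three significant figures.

Step 1: 1.35 mL + 18.9 mL = 20.25 mL total → factor 20.25/1.35 = 15
Step 2: 55 μL brought to 1350 μL → factor 1350/55 = 24.545
Step 3: 180 μL + 4800 μL = 4980 μL total → factor 4980/180 = 27.667
Overall dilution factor = 15 × 24.545 × 27.667 = 10186
Final = 0.250 M / 10186 = 2.454 × 10^-5 M = 0.0245 mM

0.0245 mM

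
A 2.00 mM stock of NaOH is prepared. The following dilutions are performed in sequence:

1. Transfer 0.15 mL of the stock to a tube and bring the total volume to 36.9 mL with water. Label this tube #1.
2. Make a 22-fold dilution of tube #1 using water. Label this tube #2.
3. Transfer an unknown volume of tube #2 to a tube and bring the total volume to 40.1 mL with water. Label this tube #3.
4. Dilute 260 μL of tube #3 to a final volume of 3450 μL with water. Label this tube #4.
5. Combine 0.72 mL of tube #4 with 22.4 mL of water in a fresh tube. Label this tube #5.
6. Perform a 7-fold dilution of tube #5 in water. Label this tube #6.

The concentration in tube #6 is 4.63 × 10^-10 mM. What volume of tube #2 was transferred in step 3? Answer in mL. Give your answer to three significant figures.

Step 1: 0.15 mL brought to 36.9 mL → factor 36.9/0.15 = 246
Step 2: 22-fold → factor 22
Step 3: v brought to 40.1 mL → factor = 40.1 mL/v
Step 4: 260 μL brought to 3450 μL → factor 3450/260 = 13.269
Step 5: 0.72 mL + 22.4 mL = 23.12 mL total → factor 23.12/0.72 = 32.111
Step 6: 7-fold → factor 7
Product of known-step factors = 1.6142 × 10^7
Overall factor = 2.00 mM / (4.63 × 10^-10 mM) = 4.3197 × 10^9
Step-3 factor = 4.3197 × 10^9 / 1.6142 × 10^7 = 267.6
v = 40.1 mL / 267.6 = 0.150 mL

0.150 mL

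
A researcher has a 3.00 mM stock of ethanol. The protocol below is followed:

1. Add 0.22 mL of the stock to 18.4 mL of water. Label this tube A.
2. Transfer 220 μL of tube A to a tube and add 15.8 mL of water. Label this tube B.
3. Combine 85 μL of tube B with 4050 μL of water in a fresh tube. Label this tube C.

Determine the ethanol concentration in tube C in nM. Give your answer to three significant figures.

Step 1: 0.22 mL + 18.4 mL = 18.62 mL total → factor 18.62/0.22 = 84.636
Step 2: 220 μL + 15.8 mL = 16020 μL total → factor 16020/220 = 72.818
Step 3: 85 μL + 4050 μL = 4135 μL total → factor 4135/85 = 48.647
Overall dilution factor = 84.636 × 72.818 × 48.647 = 2.9982 × 10^5
Final = 3.00 mM / 2.9982 × 10^5 = 1.001 × 10^-5 mM = 10.0 nM

10.0 nM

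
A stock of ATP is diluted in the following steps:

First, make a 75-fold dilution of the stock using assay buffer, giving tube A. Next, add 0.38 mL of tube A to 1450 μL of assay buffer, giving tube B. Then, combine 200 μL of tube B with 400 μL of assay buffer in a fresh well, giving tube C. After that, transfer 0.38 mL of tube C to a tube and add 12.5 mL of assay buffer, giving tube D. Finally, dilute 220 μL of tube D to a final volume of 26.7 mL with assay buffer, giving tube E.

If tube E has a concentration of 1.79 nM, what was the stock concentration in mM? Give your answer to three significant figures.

Step 1: 75-fold → factor 75
Step 2: 0.38 mL + 1450 μL = 1.83 mL total → factor 1.83/0.38 = 4.8158
Step 3: 200 μL + 400 μL = 600 μL total → factor 600/200 = 3
Step 4: 0.38 mL + 12.5 mL = 12.88 mL total → factor 12.88/0.38 = 33.895
Step 5: 220 μL brought to 26.7 mL → factor 26700/220 = 121.36
Overall dilution factor = 75 × 4.8158 × 3 × 33.895 × 121.36 = 4.4573 × 10^6
Stock = 1.79 nM × 4.4573 × 10^6 = 7.979 × 10^6 nM = 7.98 mM

7.98 mM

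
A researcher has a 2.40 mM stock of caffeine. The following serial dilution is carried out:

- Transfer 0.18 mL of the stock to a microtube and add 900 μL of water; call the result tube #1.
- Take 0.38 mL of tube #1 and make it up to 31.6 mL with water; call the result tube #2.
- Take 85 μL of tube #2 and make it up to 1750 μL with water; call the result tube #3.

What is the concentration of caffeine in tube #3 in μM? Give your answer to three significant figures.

Step 1: 0.18 mL + 900 μL = 1.08 mL total → factor 1.08/0.18 = 6
Step 2: 0.38 mL brought to 31.6 mL → factor 31.6/0.38 = 83.158
Step 3: 85 μL brought to 1750 μL → factor 1750/85 = 20.588
Overall dilution factor = 6 × 83.158 × 20.588 = 10272
Final = 2.40 mM / 10272 = 0.0002336 mM = 0.234 μM

0.234 μM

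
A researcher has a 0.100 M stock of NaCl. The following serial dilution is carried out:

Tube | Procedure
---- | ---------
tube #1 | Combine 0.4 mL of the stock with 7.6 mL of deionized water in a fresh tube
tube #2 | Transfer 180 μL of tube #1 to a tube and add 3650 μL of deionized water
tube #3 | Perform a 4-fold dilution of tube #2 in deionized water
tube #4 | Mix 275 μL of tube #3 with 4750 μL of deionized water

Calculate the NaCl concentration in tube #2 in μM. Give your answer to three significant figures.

Step 1: 0.4 mL + 7.6 mL = 8 mL total → factor 8/0.4 = 20
Step 2: 180 μL + 3650 μL = 3830 μL total → factor 3830/180 = 21.278
Dilution factor through tube #2 = 20 × 21.278 = 425.56
[tube #2] = 0.100 M / 425.56 = 0.0002350 M = 235 μM

235 μM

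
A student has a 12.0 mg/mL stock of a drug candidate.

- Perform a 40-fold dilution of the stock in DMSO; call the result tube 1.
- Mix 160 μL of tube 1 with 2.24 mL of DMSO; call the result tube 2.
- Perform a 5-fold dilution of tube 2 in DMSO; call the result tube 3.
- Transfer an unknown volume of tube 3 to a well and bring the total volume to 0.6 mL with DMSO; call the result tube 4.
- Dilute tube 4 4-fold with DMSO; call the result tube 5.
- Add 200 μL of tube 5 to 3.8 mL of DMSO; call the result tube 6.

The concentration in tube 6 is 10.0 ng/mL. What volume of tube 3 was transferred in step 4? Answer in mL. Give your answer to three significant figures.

Step 1: 40-fold → factor 40
Step 2: 160 μL + 2.24 mL = 2400 μL total → factor 2400/160 = 15
Step 3: 5-fold → factor 5
Step 4: v brought to 0.6 mL → factor = 0.6 mL/v
Step 5: 4-fold → factor 4
Step 6: 200 μL + 3.8 mL = 4000 μL total → factor 4000/200 = 20
Product of known-step factors = 2.4 × 10^5
Overall factor = 12.0 mg/mL / (10.0 ng/mL) = 1.2 × 10^6
Step-4 factor = 1.2 × 10^6 / 2.4 × 10^5 = 5
v = 0.6 mL / 5 = 0.120 mL

0.120 mL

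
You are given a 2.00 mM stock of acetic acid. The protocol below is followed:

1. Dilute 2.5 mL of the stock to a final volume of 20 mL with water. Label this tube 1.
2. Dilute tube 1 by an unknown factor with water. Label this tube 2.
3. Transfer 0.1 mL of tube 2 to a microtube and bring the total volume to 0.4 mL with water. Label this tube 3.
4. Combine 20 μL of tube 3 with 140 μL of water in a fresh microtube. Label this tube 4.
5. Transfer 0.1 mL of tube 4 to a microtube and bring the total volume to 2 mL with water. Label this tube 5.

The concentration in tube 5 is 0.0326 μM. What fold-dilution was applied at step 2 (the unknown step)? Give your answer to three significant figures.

Step 1: 2.5 mL brought to 20 mL → factor 20/2.5 = 8
Step 2: unknown factor x
Step 3: 0.1 mL brought to 0.4 mL → factor 0.4/0.1 = 4
Step 4: 20 μL + 140 μL = 160 μL total → factor 160/20 = 8
Step 5: 0.1 mL brought to 2 mL → factor 2/0.1 = 20
Product of known-step factors = 5120
Overall factor = 2.00 mM / (0.0326 μM) = 61350
x = 61350 / 5120 = 12.0

12.0-fold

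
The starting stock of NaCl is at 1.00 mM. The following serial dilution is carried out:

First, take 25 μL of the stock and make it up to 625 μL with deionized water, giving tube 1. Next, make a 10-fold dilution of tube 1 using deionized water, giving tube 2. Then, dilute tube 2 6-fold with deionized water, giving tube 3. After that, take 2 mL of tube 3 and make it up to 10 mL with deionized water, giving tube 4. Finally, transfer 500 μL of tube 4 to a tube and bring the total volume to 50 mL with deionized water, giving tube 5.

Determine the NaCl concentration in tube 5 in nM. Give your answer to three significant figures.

1.33 nM

Step 1: 25 μL brought to 625 μL → factor 625/25 = 25
Step 2: 10-fold → factor 10
Step 3: 6-fold → factor 6
Step 4: 2 mL brought to 10 mL → factor 10/2 = 5
Step 5: 500 μL brought to 50 mL → factor 50000/500 = 100
Overall dilution factor = 25 × 10 × 6 × 5 × 100 = 7.5 × 10^5
Final = 1.00 mM / 7.5 × 10^5 = 1.333 × 10^-6 mM = 1.33 nM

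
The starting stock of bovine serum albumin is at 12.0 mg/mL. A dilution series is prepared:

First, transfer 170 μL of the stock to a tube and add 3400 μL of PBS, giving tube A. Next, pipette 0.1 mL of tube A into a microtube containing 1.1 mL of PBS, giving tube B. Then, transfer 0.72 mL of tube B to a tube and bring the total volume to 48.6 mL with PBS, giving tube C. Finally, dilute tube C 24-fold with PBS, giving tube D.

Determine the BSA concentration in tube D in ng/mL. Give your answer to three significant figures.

Step 1: 170 μL + 3400 μL = 3570 μL total → factor 3570/170 = 21
Step 2: 0.1 mL + 1.1 mL = 1.2 mL total → factor 1.2/0.1 = 12
Step 3: 0.72 mL brought to 48.6 mL → factor 48.6/0.72 = 67.5
Step 4: 24-fold → factor 24
Overall dilution factor = 21 × 12 × 67.5 × 24 = 4.0824 × 10^5
Final = 12.0 mg/mL / 4.0824 × 10^5 = 2.939 × 10^-5 mg/mL = 29.4 ng/mL

29.4 ng/mL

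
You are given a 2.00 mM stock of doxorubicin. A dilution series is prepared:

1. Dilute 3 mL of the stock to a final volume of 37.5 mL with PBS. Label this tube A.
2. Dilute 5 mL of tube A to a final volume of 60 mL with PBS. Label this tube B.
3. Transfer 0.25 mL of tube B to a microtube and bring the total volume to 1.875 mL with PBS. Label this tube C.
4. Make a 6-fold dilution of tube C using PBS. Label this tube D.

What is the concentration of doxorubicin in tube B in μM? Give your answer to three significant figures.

Step 1: 3 mL brought to 37.5 mL → factor 37.5/3 = 12.5
Step 2: 5 mL brought to 60 mL → factor 60/5 = 12
Dilution factor through tube B = 12.5 × 12 = 150
[tube B] = 2.00 mM / 150 = 0.01333 mM = 13.3 μM

13.3 μM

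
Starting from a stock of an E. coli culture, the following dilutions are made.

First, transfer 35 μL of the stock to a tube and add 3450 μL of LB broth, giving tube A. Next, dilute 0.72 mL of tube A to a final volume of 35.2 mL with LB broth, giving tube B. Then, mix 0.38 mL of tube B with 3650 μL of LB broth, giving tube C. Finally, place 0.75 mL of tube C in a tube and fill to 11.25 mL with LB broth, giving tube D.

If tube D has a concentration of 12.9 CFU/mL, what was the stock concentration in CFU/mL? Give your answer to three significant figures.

Step 1: 35 μL + 3450 μL = 3485 μL total → factor 3485/35 = 99.571
Step 2: 0.72 mL brought to 35.2 mL → factor 35.2/0.72 = 48.889
Step 3: 0.38 mL + 3650 μL = 4.03 mL total → factor 4.03/0.38 = 10.605
Step 4: 0.75 mL brought to 11.25 mL → factor 11.25/0.75 = 15
Overall dilution factor = 99.571 × 48.889 × 10.605 × 15 = 7.7439 × 10^5
Stock = 12.9 CFU/mL × 7.7439 × 10^5 = 9.99 × 10^6 CFU/mL

9.99 × 10^6 CFU/mL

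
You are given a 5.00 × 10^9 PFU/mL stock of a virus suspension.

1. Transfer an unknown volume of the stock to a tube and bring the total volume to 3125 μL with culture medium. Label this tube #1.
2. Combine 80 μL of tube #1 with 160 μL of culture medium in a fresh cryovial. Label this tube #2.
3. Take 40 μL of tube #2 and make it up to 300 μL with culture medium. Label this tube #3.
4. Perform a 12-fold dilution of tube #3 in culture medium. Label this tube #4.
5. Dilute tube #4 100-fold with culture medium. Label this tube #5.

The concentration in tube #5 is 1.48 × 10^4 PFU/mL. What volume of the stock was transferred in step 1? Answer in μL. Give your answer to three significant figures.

Step 1: v brought to 3125 μL → factor = 3125 μL/v
Step 2: 80 μL + 160 μL = 240 μL total → factor 240/80 = 3
Step 3: 40 μL brought to 300 μL → factor 300/40 = 7.5
Step 4: 12-fold → factor 12
Step 5: 100-fold → factor 100
Product of known-step factors = 27000
Overall factor = 5.00 × 10^9 PFU/mL / (1.48 × 10^4 PFU/mL) = 3.3784 × 10^5
Step-1 factor = 3.3784 × 10^5 / 27000 = 12.513
v = 3125 μL / 12.513 = 250 μL

250 μL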